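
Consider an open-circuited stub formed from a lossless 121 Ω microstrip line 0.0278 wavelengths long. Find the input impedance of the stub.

Z_in ≈ −j686 Ω

βl = 2π × 0.0278 = 10°
tan(βl) = 0.176
For an open-circuited stub, Z_in = −jZ_0·cot(βl) = −jZ_0/tan(βl)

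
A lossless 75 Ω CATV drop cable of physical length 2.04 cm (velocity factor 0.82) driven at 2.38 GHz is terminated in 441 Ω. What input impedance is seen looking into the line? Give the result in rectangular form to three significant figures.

Z_in ≈ 14.2 − j24.9 Ω

λ = v/f = 0.82·c / 2.38 GHz = 0.103 m
βl = 2π·l/λ = 2π × 0.197 = 71.1°
tan(βl) = tan(71.1°) = 2.91
Z_in = Z_0·(Z_L + jZ_0·tanβl)/(Z_0 + jZ_L·tanβl)
     = 75·(441 + j218)/(75 + j1280)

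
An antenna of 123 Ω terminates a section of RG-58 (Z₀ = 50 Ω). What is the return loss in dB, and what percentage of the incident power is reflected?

Γ = (123 − 50)/(123 + 50) = 0.422
RL = −20·log₁₀(0.422) = 7.49 dB
P_refl/P_inc = |Γ|² = 0.178

RL ≈ 7.49 dB; 17.8% of incident power reflected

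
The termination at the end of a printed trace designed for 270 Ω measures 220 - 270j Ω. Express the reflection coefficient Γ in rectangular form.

Γ ≈ 0.155 − j0.466

Γ = (Z_L − Z_0)/(Z_L + Z_0) = (-50 − j270)/(490 − j270)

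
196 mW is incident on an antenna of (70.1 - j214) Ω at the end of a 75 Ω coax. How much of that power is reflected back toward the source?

P_reflected ≈ 134 mW

|Γ| = |(-4.9 − j214)/(145.1 − j214)| = 0.828
|Γ|² = 0.685
P_refl = |Γ|²·P_inc = 134 mW, P_del = (1 − |Γ|²)·P_inc = 61.7 mW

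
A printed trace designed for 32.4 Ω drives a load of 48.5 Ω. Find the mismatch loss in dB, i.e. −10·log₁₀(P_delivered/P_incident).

mismatch loss ≈ 0.176 dB

Γ = (48.5 − 32.4)/(48.5 + 32.4) = 0.199
|Γ|² = 0.0396, so P_del/P_inc = 1 − |Γ|² = 0.96
ML = −10·log₁₀(1 − |Γ|²)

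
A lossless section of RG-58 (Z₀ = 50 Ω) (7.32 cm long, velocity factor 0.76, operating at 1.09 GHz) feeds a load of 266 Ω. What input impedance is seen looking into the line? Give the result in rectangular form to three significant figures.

Z_in ≈ 14.1 + j34.4 Ω

λ = v/f = 0.76·c / 1.09 GHz = 0.209 m
βl = 2π·l/λ = 2π × 0.35 = 126°
tan(βl) = tan(126°) = -1.38
Z_in = Z_0·(Z_L + jZ_0·tanβl)/(Z_0 + jZ_L·tanβl)
     = 50·(266 − j68.9)/(50 − j366)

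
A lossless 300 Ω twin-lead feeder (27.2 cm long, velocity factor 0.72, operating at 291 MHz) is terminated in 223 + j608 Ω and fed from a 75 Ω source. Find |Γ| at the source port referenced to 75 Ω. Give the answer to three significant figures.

λ = v/f = 0.72·c / 291 MHz = 0.742 m
βl = 2π·l/λ = 2π × 0.366 = 132°
tan(βl) = -1.11
Z_in = Z_0·(Z_L + jZ_0·tanβl)/(Z_0 + jZ_L·tanβl) = 44.2 + j95.3 Ω
Γ_s = (Z_in − Z_s)/(Z_in + Z_s) = (-30.8 + j95.3)/(119 + j95.3), |Γ_s| = 0.656

|Γ| ≈ 0.656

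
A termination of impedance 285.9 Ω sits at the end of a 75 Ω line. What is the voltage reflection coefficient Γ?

Γ = (Z_L − Z_0)/(Z_L + Z_0) = (285.9 − 75)/(285.9 + 75) = 210.9/360.9

Γ = 0.584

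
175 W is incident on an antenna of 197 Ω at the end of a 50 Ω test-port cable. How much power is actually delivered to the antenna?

Γ = (197 − 50)/(197 + 50) = 0.595
|Γ|² = 0.354
P_refl = |Γ|²·P_inc = 62 W, P_del = (1 − |Γ|²)·P_inc = 113 W

P_delivered ≈ 113 W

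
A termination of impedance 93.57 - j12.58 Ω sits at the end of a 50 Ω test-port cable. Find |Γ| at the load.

Γ = (Z_L − Z_0)/(Z_L + Z_0) = (43.57 − j12.58)/(143.6 − j12.58)
|Γ| = 45.3/144

|Γ| ≈ 0.315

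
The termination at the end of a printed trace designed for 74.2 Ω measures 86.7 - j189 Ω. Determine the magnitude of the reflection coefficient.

Γ = (Z_L − Z_0)/(Z_L + Z_0) = (12.5 − j189)/(160.9 − j189)
|Γ| = 189/248

|Γ| ≈ 0.763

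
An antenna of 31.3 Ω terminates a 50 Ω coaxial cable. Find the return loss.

Γ = (31.3 − 50)/(31.3 + 50) = -0.23
RL = −20·log₁₀|Γ| = −20·log₁₀(0.23)

RL ≈ 12.8 dB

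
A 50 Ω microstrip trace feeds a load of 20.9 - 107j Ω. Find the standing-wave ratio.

VSWR ≈ 13.7

Γ = (Z_L − Z_0)/(Z_L + Z_0) = (-29.1 − j107)/(70.9 − j107)
|Γ| = 111/128 = 0.864
VSWR = (1 + |Γ|)/(1 − |Γ|) = 1.86/0.136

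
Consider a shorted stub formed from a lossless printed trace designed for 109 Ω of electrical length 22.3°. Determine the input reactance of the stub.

tan(βl) = 0.41
For a shorted stub, Z_in = jZ_0·tan(βl)

X_in ≈ 44.7 Ω (inductive)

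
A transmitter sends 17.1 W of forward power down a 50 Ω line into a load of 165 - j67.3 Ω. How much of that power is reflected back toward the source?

|Γ| = |(115 − j67.3)/(215 − j67.3)| = 0.591
|Γ|² = 0.35
P_refl = |Γ|²·P_inc = 5.98 W, P_del = (1 − |Γ|²)·P_inc = 11.1 W

P_reflected ≈ 5.98 W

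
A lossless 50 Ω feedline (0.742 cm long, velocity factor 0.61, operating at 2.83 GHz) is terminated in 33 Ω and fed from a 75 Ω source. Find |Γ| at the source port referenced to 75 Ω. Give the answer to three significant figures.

λ = v/f = 0.61·c / 2.83 GHz = 0.0647 m
βl = 2π·l/λ = 2π × 0.115 = 41.3°
tan(βl) = 0.879
Z_in = Z_0·(Z_L + jZ_0·tanβl)/(Z_0 + jZ_L·tanβl) = 43.8 + j18.6 Ω
Γ_s = (Z_in − Z_s)/(Z_in + Z_s) = (-31.2 + j18.6)/(119 + j18.6), |Γ_s| = 0.302

|Γ| ≈ 0.302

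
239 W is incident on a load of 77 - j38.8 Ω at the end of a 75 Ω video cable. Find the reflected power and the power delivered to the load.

P_reflected ≈ 14.7 W; P_delivered ≈ 224 W

|Γ| = |(2 − j38.8)/(152 − j38.8)| = 0.248
|Γ|² = 0.0613
P_refl = |Γ|²·P_inc = 14.7 W, P_del = (1 − |Γ|²)·P_inc = 224 W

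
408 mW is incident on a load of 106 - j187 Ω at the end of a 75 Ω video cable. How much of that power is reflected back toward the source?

P_reflected ≈ 216 mW

|Γ| = |(31 − j187)/(181 − j187)| = 0.728
|Γ|² = 0.53
P_refl = |Γ|²·P_inc = 216 mW, P_del = (1 − |Γ|²)·P_inc = 192 mW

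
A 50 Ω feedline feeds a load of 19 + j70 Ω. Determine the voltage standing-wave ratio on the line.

Γ = (Z_L − Z_0)/(Z_L + Z_0) = (-31 + j70)/(69 + j70)
|Γ| = 76.6/98.3 = 0.779
VSWR = (1 + |Γ|)/(1 − |Γ|) = 1.78/0.221

VSWR ≈ 8.05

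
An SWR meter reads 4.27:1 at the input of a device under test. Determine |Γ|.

|Γ| = (S − 1)/(S + 1) = (4.27 − 1)/(4.27 + 1) = 3.27/5.27

|Γ| ≈ 0.62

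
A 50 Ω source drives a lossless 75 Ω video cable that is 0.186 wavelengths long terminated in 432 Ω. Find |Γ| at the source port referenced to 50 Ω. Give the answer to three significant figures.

βl = 2π × 0.186 = 67°
tan(βl) = 2.35
Z_in = Z_0·(Z_L + jZ_0·tanβl)/(Z_0 + jZ_L·tanβl) = 15.3 − j30.8 Ω
Γ_s = (Z_in − Z_s)/(Z_in + Z_s) = (-34.7 − j30.8)/(65.3 − j30.8), |Γ_s| = 0.643

|Γ| ≈ 0.643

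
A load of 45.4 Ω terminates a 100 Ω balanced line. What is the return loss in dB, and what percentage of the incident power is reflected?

Γ = (45.4 − 100)/(45.4 + 100) = -0.376
RL = −20·log₁₀(0.376) = 8.51 dB
P_refl/P_inc = |Γ|² = 0.141

RL ≈ 8.51 dB; 14.1% of incident power reflected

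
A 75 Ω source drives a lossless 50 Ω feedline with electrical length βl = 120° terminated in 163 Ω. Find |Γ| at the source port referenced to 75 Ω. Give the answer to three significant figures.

|Γ| ≈ 0.619

tan(βl) = -1.73
Z_in = Z_0·(Z_L + jZ_0·tanβl)/(Z_0 + jZ_L·tanβl) = 19.8 + j25.4 Ω
Γ_s = (Z_in − Z_s)/(Z_in + Z_s) = (-55.2 + j25.4)/(94.8 + j25.4), |Γ_s| = 0.619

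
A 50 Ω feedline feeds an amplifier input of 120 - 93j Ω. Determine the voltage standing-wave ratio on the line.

VSWR ≈ 4.01

Γ = (Z_L − Z_0)/(Z_L + Z_0) = (70 − j93)/(170 − j93)
|Γ| = 116/194 = 0.601
VSWR = (1 + |Γ|)/(1 − |Γ|) = 1.6/0.399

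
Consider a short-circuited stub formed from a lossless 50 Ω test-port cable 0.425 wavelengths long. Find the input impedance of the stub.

Z_in ≈ −j25.5 Ω

βl = 2π × 0.425 = 153°
tan(βl) = -0.51
For a short-circuited stub, Z_in = jZ_0·tan(βl)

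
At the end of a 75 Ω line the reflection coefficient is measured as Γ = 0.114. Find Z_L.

Z_L ≈ 94.3 Ω

Z_L = Z_0·(1 + Γ)/(1 − Γ) = 75·(1.11)/(0.886)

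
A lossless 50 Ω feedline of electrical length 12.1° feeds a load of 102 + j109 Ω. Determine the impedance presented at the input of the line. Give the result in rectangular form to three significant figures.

tan(βl) = tan(12.1°) = 0.214
Z_in = Z_0·(Z_L + jZ_0·tanβl)/(Z_0 + jZ_L·tanβl)
     = 50·(102 + j120)/(26.6 + j21.9)

Z_in ≈ 225 + j40.3 Ω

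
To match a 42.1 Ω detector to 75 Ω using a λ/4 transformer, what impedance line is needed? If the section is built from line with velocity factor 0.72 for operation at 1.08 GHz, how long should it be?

Z_qwt ≈ 56.2 Ω; length ≈ 5 cm

Z_qwt = √(Z_0·R_L) = √(75 × 42.1) = √3158
λ = 0.72·c/f = 0.2 m, so l = λ/4 = 0.05 m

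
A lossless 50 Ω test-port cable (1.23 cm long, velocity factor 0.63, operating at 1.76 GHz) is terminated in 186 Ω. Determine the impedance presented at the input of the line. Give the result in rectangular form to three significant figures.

λ = v/f = 0.63·c / 1.76 GHz = 0.107 m
βl = 2π·l/λ = 2π × 0.115 = 41.2°
tan(βl) = tan(41.2°) = 0.876
Z_in = Z_0·(Z_L + jZ_0·tanβl)/(Z_0 + jZ_L·tanβl)
     = 50·(186 + j43.8)/(50 + j163)

Z_in ≈ 28.3 − j48.4 Ω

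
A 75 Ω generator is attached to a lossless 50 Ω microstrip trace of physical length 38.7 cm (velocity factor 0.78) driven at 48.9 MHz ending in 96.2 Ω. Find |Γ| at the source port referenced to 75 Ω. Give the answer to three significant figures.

λ = v/f = 0.78·c / 48.9 MHz = 4.79 m
βl = 2π·l/λ = 2π × 0.0809 = 29.1°
tan(βl) = 0.557
Z_in = Z_0·(Z_L + jZ_0·tanβl)/(Z_0 + jZ_L·tanβl) = 58.7 − j35 Ω
Γ_s = (Z_in − Z_s)/(Z_in + Z_s) = (-16.3 − j35)/(134 − j35), |Γ_s| = 0.28

|Γ| ≈ 0.28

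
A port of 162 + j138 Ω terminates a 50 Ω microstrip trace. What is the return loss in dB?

Γ = (112 + j138)/(212 + j138), |Γ| = 0.703
RL = −20·log₁₀|Γ| = −20·log₁₀(0.703)

RL ≈ 3.07 dB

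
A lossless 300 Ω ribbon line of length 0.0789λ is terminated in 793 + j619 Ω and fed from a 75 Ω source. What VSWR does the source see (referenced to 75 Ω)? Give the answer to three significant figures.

βl = 2π × 0.0789 = 28.4°
tan(βl) = 0.541
Z_in = Z_0·(Z_L + jZ_0·tanβl)/(Z_0 + jZ_L·tanβl) = 498 − j595 Ω
Γ_s = (Z_in − Z_s)/(Z_in + Z_s) = (423 − j595)/(573 − j595), |Γ_s| = 0.884
VSWR = (1 + |Γ_s|)/(1 − |Γ_s|)

VSWR ≈ 16.2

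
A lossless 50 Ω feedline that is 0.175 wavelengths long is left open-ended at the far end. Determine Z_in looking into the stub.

βl = 2π × 0.175 = 63°
tan(βl) = 1.96
For an open-ended stub, Z_in = −jZ_0·cot(βl) = −jZ_0/tan(βl)

Z_in ≈ −j25.5 Ω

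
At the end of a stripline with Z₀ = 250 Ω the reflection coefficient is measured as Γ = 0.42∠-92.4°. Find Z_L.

Z_L ≈ 170 − j173 Ω

Z_L = Z_0·(1 + Γ)/(1 − Γ) = 250·(0.982 − j0.42)/(1.02 + j0.42)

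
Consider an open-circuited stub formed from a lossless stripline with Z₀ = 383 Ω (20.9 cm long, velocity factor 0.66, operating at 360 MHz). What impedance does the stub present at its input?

Z_in ≈ +j408 Ω

λ = v/f = 0.66·c / 360 MHz = 0.55 m
βl = 2π·l/λ = 2π × 0.38 = 137°
tan(βl) = -0.939
For an open-circuited stub, Z_in = −jZ_0·cot(βl) = −jZ_0/tan(βl)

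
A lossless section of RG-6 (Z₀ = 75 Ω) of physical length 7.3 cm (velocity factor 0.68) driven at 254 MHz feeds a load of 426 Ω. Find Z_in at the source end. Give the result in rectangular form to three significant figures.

λ = v/f = 0.68·c / 254 MHz = 0.803 m
βl = 2π·l/λ = 2π × 0.0909 = 32.7°
tan(βl) = tan(32.7°) = 0.643
Z_in = Z_0·(Z_L + jZ_0·tanβl)/(Z_0 + jZ_L·tanβl)
     = 75·(426 + j48.2)/(75 + j274)

Z_in ≈ 42 − j105 Ω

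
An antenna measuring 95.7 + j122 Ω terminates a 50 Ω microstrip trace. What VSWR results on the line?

Γ = (Z_L − Z_0)/(Z_L + Z_0) = (45.7 + j122)/(145.7 + j122)
|Γ| = 130/190 = 0.686
VSWR = (1 + |Γ|)/(1 − |Γ|) = 1.69/0.314

VSWR ≈ 5.36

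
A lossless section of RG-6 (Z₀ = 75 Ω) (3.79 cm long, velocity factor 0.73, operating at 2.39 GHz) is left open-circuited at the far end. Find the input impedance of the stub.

Z_in ≈ +j124 Ω

λ = v/f = 0.73·c / 2.39 GHz = 0.0916 m
βl = 2π·l/λ = 2π × 0.414 = 149°
tan(βl) = -0.603
For an open-circuited stub, Z_in = −jZ_0·cot(βl) = −jZ_0/tan(βl)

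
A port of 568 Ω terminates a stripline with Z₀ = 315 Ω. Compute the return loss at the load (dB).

RL ≈ 10.9 dB

Γ = (568 − 315)/(568 + 315) = 0.287
RL = −20·log₁₀|Γ| = −20·log₁₀(0.287)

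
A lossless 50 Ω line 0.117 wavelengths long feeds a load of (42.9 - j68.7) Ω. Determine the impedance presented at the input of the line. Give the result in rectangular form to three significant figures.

βl = 2π × 0.117 = 42.1°
tan(βl) = tan(42.1°) = 0.904
Z_in = Z_0·(Z_L + jZ_0·tanβl)/(Z_0 + jZ_L·tanβl)
     = 50·(42.9 − j23.5)/(112 + j38.8)

Z_in ≈ 13.8 − j15.3 Ω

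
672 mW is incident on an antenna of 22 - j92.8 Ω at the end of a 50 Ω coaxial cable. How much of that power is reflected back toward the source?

P_reflected ≈ 458 mW

|Γ| = |(-28 − j92.8)/(72 − j92.8)| = 0.825
|Γ|² = 0.681
P_refl = |Γ|²·P_inc = 458 mW, P_del = (1 − |Γ|²)·P_inc = 214 mW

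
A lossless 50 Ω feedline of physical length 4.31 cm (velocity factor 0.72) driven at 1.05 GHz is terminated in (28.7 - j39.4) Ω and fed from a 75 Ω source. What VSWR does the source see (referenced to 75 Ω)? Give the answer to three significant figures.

VSWR ≈ 3.95

λ = v/f = 0.72·c / 1.05 GHz = 0.206 m
βl = 2π·l/λ = 2π × 0.21 = 75.4°
tan(βl) = 3.85
Z_in = Z_0·(Z_L + jZ_0·tanβl)/(Z_0 + jZ_L·tanβl) = 21.5 + j26.2 Ω
Γ_s = (Z_in − Z_s)/(Z_in + Z_s) = (-53.5 + j26.2)/(96.5 + j26.2), |Γ_s| = 0.596
VSWR = (1 + |Γ_s|)/(1 − |Γ_s|)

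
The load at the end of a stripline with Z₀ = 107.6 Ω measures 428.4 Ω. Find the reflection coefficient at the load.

Γ = (Z_L − Z_0)/(Z_L + Z_0) = (428.4 − 107.6)/(428.4 + 107.6) = 320.8/536

Γ = 0.599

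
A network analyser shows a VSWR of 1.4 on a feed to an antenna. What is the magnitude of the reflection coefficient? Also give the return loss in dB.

|Γ| = (S − 1)/(S + 1) = (1.4 − 1)/(1.4 + 1) = 0.4/2.4
RL = −20·log₁₀|Γ| = −20·log₁₀(0.167)

|Γ| ≈ 0.167; return loss ≈ 15.6 dB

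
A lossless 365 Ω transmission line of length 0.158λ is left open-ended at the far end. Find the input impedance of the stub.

βl = 2π × 0.158 = 56.9°
tan(βl) = 1.53
For an open-ended stub, Z_in = −jZ_0·cot(βl) = −jZ_0/tan(βl)

Z_in ≈ −j238 Ω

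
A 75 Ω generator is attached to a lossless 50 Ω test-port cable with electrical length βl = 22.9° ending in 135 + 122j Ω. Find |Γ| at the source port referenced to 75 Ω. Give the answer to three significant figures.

tan(βl) = 0.422
Z_in = Z_0·(Z_L + jZ_0·tanβl)/(Z_0 + jZ_L·tanβl) = 122 − j122 Ω
Γ_s = (Z_in − Z_s)/(Z_in + Z_s) = (47.2 − j122)/(197 − j122), |Γ_s| = 0.563

|Γ| ≈ 0.563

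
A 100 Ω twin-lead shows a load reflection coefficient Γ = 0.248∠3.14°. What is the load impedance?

Z_L ≈ 166 + j4.8 Ω

Z_L = Z_0·(1 + Γ)/(1 − Γ) = 100·(1.25 + j0.0136)/(0.752 − j0.0136)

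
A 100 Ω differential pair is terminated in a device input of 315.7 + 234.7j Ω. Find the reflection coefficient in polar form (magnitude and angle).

Γ ≈ 0.668 ∠ 18°

Γ = (Z_L − Z_0)/(Z_L + Z_0) = (215.7 + j234.7)/(415.7 + j234.7)
|Γ| = 319/477 = 0.668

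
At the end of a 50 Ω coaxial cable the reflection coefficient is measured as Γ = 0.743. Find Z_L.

Z_L = Z_0·(1 + Γ)/(1 − Γ) = 50·(1.74)/(0.257)

Z_L ≈ 339 Ω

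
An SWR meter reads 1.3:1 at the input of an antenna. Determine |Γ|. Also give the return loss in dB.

|Γ| ≈ 0.13; return loss ≈ 17.7 dB

|Γ| = (S − 1)/(S + 1) = (1.3 − 1)/(1.3 + 1) = 0.3/2.3
RL = −20·log₁₀|Γ| = −20·log₁₀(0.13)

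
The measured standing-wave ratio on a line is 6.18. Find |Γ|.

|Γ| ≈ 0.721

|Γ| = (S − 1)/(S + 1) = (6.18 − 1)/(6.18 + 1) = 5.18/7.18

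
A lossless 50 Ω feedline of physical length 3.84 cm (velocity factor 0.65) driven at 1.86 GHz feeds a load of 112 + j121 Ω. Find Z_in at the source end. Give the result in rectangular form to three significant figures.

Z_in ≈ 12.6 + j26.1 Ω

λ = v/f = 0.65·c / 1.86 GHz = 0.105 m
βl = 2π·l/λ = 2π × 0.366 = 132°
tan(βl) = tan(132°) = -1.12
Z_in = Z_0·(Z_L + jZ_0·tanβl)/(Z_0 + jZ_L·tanβl)
     = 50·(112 + j65.2)/(185 − j125)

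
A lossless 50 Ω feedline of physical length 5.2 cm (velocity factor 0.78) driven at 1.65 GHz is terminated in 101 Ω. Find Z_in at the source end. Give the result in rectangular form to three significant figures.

Z_in ≈ 37.4 + j28.4 Ω

λ = v/f = 0.78·c / 1.65 GHz = 0.142 m
βl = 2π·l/λ = 2π × 0.367 = 132°
tan(βl) = tan(132°) = -1.11
Z_in = Z_0·(Z_L + jZ_0·tanβl)/(Z_0 + jZ_L·tanβl)
     = 50·(101 − j55.5)/(50 − j112)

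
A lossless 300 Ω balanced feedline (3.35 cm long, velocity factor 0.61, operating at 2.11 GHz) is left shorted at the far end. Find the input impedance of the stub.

λ = v/f = 0.61·c / 2.11 GHz = 0.0867 m
βl = 2π·l/λ = 2π × 0.386 = 139°
tan(βl) = -0.868
For a shorted stub, Z_in = jZ_0·tan(βl)

Z_in ≈ −j260 Ω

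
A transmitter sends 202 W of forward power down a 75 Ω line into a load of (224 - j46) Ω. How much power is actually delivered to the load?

P_delivered ≈ 148 W

|Γ| = |(149 − j46)/(299 − j46)| = 0.515
|Γ|² = 0.266
P_refl = |Γ|²·P_inc = 53.7 W, P_del = (1 − |Γ|²)·P_inc = 148 W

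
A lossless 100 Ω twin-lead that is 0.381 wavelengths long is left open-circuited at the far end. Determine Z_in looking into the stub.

Z_in ≈ +j108 Ω

βl = 2π × 0.381 = 137°
tan(βl) = -0.927
For an open-circuited stub, Z_in = −jZ_0·cot(βl) = −jZ_0/tan(βl)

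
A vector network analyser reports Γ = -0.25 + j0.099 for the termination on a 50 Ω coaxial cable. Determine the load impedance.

Z_L = Z_0·(1 + Γ)/(1 − Γ) = 50·(0.75 + j0.099)/(1.25 − j0.099)

Z_L ≈ 29.5 + j6.3 Ω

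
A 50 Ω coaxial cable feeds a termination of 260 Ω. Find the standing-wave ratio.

Γ = (260 − 50)/(260 + 50) = 0.677
VSWR = (1 + 0.677)/(1 − 0.677)

VSWR ≈ 5.2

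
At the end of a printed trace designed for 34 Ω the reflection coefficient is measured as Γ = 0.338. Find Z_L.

Z_L = Z_0·(1 + Γ)/(1 − Γ) = 34·(1.34)/(0.662)

Z_L ≈ 68.7 Ω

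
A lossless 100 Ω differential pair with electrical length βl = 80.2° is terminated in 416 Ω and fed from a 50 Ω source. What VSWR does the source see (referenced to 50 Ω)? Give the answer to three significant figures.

tan(βl) = 5.79
Z_in = Z_0·(Z_L + jZ_0·tanβl)/(Z_0 + jZ_L·tanβl) = 24.7 − j16.2 Ω
Γ_s = (Z_in − Z_s)/(Z_in + Z_s) = (-25.3 − j16.2)/(74.7 − j16.2), |Γ_s| = 0.393
VSWR = (1 + |Γ_s|)/(1 − |Γ_s|)

VSWR ≈ 2.3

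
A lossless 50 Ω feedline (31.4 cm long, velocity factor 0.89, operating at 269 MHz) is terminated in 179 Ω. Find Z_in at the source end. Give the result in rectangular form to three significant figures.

Z_in ≈ 16.5 + j20.1 Ω

λ = v/f = 0.89·c / 269 MHz = 0.993 m
βl = 2π·l/λ = 2π × 0.316 = 114°
tan(βl) = tan(114°) = -2.26
Z_in = Z_0·(Z_L + jZ_0·tanβl)/(Z_0 + jZ_L·tanβl)
     = 50·(179 − j113)/(50 − j404)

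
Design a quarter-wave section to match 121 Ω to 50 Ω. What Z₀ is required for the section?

Z_qwt = √(Z_0·R_L) = √(50 × 121) = √6050

Z_qwt ≈ 77.8 Ω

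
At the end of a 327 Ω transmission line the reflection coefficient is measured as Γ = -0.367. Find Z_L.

Z_L = Z_0·(1 + Γ)/(1 − Γ) = 327·(0.633)/(1.37)

Z_L ≈ 151 Ω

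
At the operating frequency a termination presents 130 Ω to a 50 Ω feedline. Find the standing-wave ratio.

VSWR ≈ 2.6

Γ = (130 − 50)/(130 + 50) = 0.444
VSWR = (1 + 0.444)/(1 − 0.444)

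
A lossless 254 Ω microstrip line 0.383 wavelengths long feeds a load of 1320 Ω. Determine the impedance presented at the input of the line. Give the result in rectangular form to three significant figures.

Z_in ≈ 104 + j259 Ω

βl = 2π × 0.383 = 138°
tan(βl) = tan(138°) = -0.904
Z_in = Z_0·(Z_L + jZ_0·tanβl)/(Z_0 + jZ_L·tanβl)
     = 254·(1320 − j230)/(254 − j1190)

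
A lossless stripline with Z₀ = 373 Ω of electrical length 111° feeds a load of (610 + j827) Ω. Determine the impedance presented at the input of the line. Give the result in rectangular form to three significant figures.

tan(βl) = tan(111°) = -2.61
Z_in = Z_0·(Z_L + jZ_0·tanβl)/(Z_0 + jZ_L·tanβl)
     = 373·(610 − j145)/(2530 − j1590)

Z_in ≈ 74.1 + j25.3 Ω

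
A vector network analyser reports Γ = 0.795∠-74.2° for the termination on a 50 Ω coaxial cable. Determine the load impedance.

Z_L = Z_0·(1 + Γ)/(1 − Γ) = 50·(1.22 − j0.765)/(0.784 + j0.765)

Z_L ≈ 15.3 − j63.8 Ω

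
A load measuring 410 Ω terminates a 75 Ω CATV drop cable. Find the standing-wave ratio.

For a purely resistive load, VSWR = R_L/Z_0 or Z_0/R_L (whichever > 1) = 410/75

VSWR ≈ 5.47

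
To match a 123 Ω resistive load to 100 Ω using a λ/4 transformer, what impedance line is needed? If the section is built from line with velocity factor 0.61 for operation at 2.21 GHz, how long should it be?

Z_qwt ≈ 111 Ω; length ≈ 2.07 cm

Z_qwt = √(Z_0·R_L) = √(100 × 123) = √12300
λ = 0.61·c/f = 0.0828 m, so l = λ/4 = 0.0207 m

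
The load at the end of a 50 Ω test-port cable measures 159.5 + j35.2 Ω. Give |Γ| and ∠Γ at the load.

Γ = (Z_L − Z_0)/(Z_L + Z_0) = (109.5 + j35.2)/(209.5 + j35.2)
|Γ| = 115/212 = 0.541

Γ ≈ 0.541 ∠ 8.28°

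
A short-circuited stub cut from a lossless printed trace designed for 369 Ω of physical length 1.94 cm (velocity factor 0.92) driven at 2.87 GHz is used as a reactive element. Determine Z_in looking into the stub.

λ = v/f = 0.92·c / 2.87 GHz = 0.0962 m
βl = 2π·l/λ = 2π × 0.202 = 72.6°
tan(βl) = 3.2
For a short-circuited stub, Z_in = jZ_0·tan(βl)

Z_in ≈ +j1180 Ω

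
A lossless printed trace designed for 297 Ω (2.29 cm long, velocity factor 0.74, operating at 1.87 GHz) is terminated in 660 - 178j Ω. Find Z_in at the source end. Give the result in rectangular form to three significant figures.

λ = v/f = 0.74·c / 1.87 GHz = 0.119 m
βl = 2π·l/λ = 2π × 0.193 = 69.4°
tan(βl) = tan(69.4°) = 2.67
Z_in = Z_0·(Z_L + jZ_0·tanβl)/(Z_0 + jZ_L·tanβl)
     = 297·(660 + j614)/(772 + j1760)

Z_in ≈ 128 − j55.3 Ω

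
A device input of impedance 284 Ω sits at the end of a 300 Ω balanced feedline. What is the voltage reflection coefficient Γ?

Γ = (Z_L − Z_0)/(Z_L + Z_0) = (284 − 300)/(284 + 300) = -16/584

Γ = -0.0274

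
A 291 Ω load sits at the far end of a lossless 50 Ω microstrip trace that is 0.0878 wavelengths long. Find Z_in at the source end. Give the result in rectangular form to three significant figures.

Z_in ≈ 29 − j73.1 Ω

βl = 2π × 0.0878 = 31.6°
tan(βl) = tan(31.6°) = 0.615
Z_in = Z_0·(Z_L + jZ_0·tanβl)/(Z_0 + jZ_L·tanβl)
     = 50·(291 + j30.8)/(50 + j179)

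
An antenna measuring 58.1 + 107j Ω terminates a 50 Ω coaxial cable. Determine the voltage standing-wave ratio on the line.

VSWR ≈ 5.79

Γ = (Z_L − Z_0)/(Z_L + Z_0) = (8.1 + j107)/(108.1 + j107)
|Γ| = 107/152 = 0.705
VSWR = (1 + |Γ|)/(1 − |Γ|) = 1.71/0.295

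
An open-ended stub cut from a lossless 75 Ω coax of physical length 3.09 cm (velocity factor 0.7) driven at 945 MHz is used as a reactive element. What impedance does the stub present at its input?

λ = v/f = 0.7·c / 945 MHz = 0.222 m
βl = 2π·l/λ = 2π × 0.139 = 50.1°
tan(βl) = 1.19
For an open-ended stub, Z_in = −jZ_0·cot(βl) = −jZ_0/tan(βl)

Z_in ≈ −j62.8 Ω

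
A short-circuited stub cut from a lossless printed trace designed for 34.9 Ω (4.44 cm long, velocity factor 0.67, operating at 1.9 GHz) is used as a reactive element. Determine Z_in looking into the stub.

Z_in ≈ −j19.3 Ω

λ = v/f = 0.67·c / 1.9 GHz = 0.106 m
βl = 2π·l/λ = 2π × 0.42 = 151°
tan(βl) = -0.552
For a short-circuited stub, Z_in = jZ_0·tan(βl)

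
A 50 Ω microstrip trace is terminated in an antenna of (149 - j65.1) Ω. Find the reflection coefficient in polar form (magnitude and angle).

Γ ≈ 0.566 ∠ -15.2°

Γ = (Z_L − Z_0)/(Z_L + Z_0) = (99 − j65.1)/(199 − j65.1)
|Γ| = 118/209 = 0.566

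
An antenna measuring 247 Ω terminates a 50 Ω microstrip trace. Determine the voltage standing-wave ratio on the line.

VSWR ≈ 4.94

Γ = (247 − 50)/(247 + 50) = 0.663
VSWR = (1 + 0.663)/(1 − 0.663)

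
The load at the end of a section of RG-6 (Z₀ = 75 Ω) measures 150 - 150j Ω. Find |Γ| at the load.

|Γ| ≈ 0.62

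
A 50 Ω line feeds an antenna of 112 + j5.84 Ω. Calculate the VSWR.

VSWR ≈ 2.25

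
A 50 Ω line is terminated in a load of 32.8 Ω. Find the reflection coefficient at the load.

Γ = -0.208

Γ = (Z_L − Z_0)/(Z_L + Z_0) = (32.8 − 50)/(32.8 + 50) = -17.2/82.8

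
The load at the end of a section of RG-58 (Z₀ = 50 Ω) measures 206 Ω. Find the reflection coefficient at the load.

Γ = 0.609

Γ = (Z_L − Z_0)/(Z_L + Z_0) = (206 − 50)/(206 + 50) = 156/256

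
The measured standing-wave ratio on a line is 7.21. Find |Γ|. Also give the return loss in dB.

|Γ| ≈ 0.756; return loss ≈ 2.43 dB

|Γ| = (S − 1)/(S + 1) = (7.21 − 1)/(7.21 + 1) = 6.21/8.21
RL = −20·log₁₀|Γ| = −20·log₁₀(0.756)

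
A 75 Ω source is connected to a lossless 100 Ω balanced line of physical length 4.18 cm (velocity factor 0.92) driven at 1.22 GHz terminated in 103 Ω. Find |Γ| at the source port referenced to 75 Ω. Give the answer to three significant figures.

|Γ| ≈ 0.133

λ = v/f = 0.92·c / 1.22 GHz = 0.226 m
βl = 2π·l/λ = 2π × 0.185 = 66.5°
tan(βl) = 2.3
Z_in = Z_0·(Z_L + jZ_0·tanβl)/(Z_0 + jZ_L·tanβl) = 98 − j2.12 Ω
Γ_s = (Z_in − Z_s)/(Z_in + Z_s) = (23 − j2.12)/(173 − j2.12), |Γ_s| = 0.133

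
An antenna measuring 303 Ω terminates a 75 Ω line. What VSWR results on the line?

VSWR ≈ 4.04

For a purely resistive load, VSWR = R_L/Z_0 or Z_0/R_L (whichever > 1) = 303/75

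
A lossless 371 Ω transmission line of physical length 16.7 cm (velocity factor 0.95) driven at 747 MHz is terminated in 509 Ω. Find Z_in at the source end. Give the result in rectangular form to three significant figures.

λ = v/f = 0.95·c / 747 MHz = 0.382 m
βl = 2π·l/λ = 2π × 0.438 = 158°
tan(βl) = tan(158°) = -0.413
Z_in = Z_0·(Z_L + jZ_0·tanβl)/(Z_0 + jZ_L·tanβl)
     = 371·(509 − j153)/(371 − j210)

Z_in ≈ 451 + j102 Ω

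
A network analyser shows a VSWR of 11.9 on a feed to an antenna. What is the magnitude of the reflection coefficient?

|Γ| ≈ 0.845

|Γ| = (S − 1)/(S + 1) = (11.9 − 1)/(11.9 + 1) = 10.9/12.9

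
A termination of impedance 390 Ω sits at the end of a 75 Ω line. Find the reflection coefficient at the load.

Γ = (Z_L − Z_0)/(Z_L + Z_0) = (390 − 75)/(390 + 75) = 315/465

Γ = 0.677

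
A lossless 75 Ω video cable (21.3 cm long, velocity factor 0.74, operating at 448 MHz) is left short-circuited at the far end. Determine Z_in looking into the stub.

Z_in ≈ −j35.4 Ω

λ = v/f = 0.74·c / 448 MHz = 0.496 m
βl = 2π·l/λ = 2π × 0.43 = 155°
tan(βl) = -0.472
For a short-circuited stub, Z_in = jZ_0·tan(βl)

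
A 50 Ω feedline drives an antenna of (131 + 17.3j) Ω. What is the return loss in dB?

RL ≈ 6.83 dB

Γ = (81 + j17.3)/(181 + j17.3), |Γ| = 0.456
RL = −20·log₁₀|Γ| = −20·log₁₀(0.456)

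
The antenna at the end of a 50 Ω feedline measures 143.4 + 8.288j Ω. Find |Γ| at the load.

Γ = (Z_L − Z_0)/(Z_L + Z_0) = (93.4 + j8.288)/(193.4 + j8.288)
|Γ| = 93.8/194

|Γ| ≈ 0.484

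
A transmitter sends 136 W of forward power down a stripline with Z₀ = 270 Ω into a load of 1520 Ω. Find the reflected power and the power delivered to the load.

P_reflected ≈ 66.3 W; P_delivered ≈ 69.7 W

Γ = (1520 − 270)/(1520 + 270) = 0.698
|Γ|² = 0.488
P_refl = |Γ|²·P_inc = 66.3 W, P_del = (1 − |Γ|²)·P_inc = 69.7 W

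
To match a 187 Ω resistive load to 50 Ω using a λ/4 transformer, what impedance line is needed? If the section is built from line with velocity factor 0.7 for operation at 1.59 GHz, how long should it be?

Z_qwt ≈ 96.7 Ω; length ≈ 3.3 cm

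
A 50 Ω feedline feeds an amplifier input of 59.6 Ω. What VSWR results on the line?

For a purely resistive load, VSWR = R_L/Z_0 or Z_0/R_L (whichever > 1) = 59.6/50

VSWR ≈ 1.19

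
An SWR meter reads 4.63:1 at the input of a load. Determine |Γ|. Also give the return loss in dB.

|Γ| ≈ 0.645; return loss ≈ 3.81 dB

|Γ| = (S − 1)/(S + 1) = (4.63 − 1)/(4.63 + 1) = 3.63/5.63
RL = −20·log₁₀|Γ| = −20·log₁₀(0.645)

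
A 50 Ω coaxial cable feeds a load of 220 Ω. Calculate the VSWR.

VSWR ≈ 4.4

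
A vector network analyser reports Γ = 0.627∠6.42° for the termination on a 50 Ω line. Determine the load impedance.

Z_L ≈ 206 + j47.7 Ω

Z_L = Z_0·(1 + Γ)/(1 − Γ) = 50·(1.62 + j0.0701)/(0.377 − j0.0701)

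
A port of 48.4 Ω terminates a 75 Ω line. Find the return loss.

RL ≈ 13.3 dB

Γ = (48.4 − 75)/(48.4 + 75) = -0.216
RL = −20·log₁₀|Γ| = −20·log₁₀(0.216)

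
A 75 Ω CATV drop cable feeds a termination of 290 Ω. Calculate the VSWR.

VSWR ≈ 3.87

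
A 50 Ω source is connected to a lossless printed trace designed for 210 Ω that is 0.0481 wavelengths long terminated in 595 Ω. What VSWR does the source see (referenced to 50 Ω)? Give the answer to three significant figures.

βl = 2π × 0.0481 = 17.3°
tan(βl) = 0.312
Z_in = Z_0·(Z_L + jZ_0·tanβl)/(Z_0 + jZ_L·tanβl) = 367 − j258 Ω
Γ_s = (Z_in − Z_s)/(Z_in + Z_s) = (317 − j258)/(417 − j258), |Γ_s| = 0.834
VSWR = (1 + |Γ_s|)/(1 − |Γ_s|)

VSWR ≈ 11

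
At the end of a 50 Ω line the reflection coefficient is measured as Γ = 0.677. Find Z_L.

Z_L = Z_0·(1 + Γ)/(1 − Γ) = 50·(1.68)/(0.323)

Z_L ≈ 260 Ω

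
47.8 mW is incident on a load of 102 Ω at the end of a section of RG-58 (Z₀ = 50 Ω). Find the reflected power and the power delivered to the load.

P_reflected ≈ 5.59 mW; P_delivered ≈ 42.2 mW

Γ = (102 − 50)/(102 + 50) = 0.342
|Γ|² = 0.117
P_refl = |Γ|²·P_inc = 5.59 mW, P_del = (1 − |Γ|²)·P_inc = 42.2 mW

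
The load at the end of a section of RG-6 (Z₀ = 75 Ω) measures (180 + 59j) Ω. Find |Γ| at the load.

|Γ| ≈ 0.46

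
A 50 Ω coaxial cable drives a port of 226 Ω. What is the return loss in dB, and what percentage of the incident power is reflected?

RL ≈ 3.91 dB; 40.7% of incident power reflected

Γ = (226 − 50)/(226 + 50) = 0.638
RL = −20·log₁₀(0.638) = 3.91 dB
P_refl/P_inc = |Γ|² = 0.407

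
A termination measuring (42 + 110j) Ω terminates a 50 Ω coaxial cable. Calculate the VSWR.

Γ = (Z_L − Z_0)/(Z_L + Z_0) = (-8 + j110)/(92 + j110)
|Γ| = 110/143 = 0.769
VSWR = (1 + |Γ|)/(1 − |Γ|) = 1.77/0.231

VSWR ≈ 7.66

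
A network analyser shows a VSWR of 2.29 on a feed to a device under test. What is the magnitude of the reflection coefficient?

|Γ| = (S − 1)/(S + 1) = (2.29 − 1)/(2.29 + 1) = 1.29/3.29

|Γ| ≈ 0.392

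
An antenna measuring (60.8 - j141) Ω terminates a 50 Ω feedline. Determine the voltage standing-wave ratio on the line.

VSWR ≈ 8.46

Γ = (Z_L − Z_0)/(Z_L + Z_0) = (10.8 − j141)/(110.8 − j141)
|Γ| = 141/179 = 0.789
VSWR = (1 + |Γ|)/(1 − |Γ|) = 1.79/0.211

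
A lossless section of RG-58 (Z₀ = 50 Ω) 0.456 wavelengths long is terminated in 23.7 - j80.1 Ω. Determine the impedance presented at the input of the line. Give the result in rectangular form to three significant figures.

Z_in ≈ 81.1 − j153 Ω

βl = 2π × 0.456 = 164°
tan(βl) = tan(164°) = -0.284
Z_in = Z_0·(Z_L + jZ_0·tanβl)/(Z_0 + jZ_L·tanβl)
     = 50·(23.7 − j94.3)/(27.3 − j6.72)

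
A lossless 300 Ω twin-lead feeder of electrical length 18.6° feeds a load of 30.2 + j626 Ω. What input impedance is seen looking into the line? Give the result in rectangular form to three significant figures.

Z_in ≈ 374 + j2400 Ω

tan(βl) = tan(18.6°) = 0.337
Z_in = Z_0·(Z_L + jZ_0·tanβl)/(Z_0 + jZ_L·tanβl)
     = 300·(30.2 + j727)/(89.3 + j10.2)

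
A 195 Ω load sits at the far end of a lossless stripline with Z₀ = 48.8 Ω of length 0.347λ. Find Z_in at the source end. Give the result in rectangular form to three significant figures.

Z_in ≈ 17.6 + j31 Ω

βl = 2π × 0.347 = 125°
tan(βl) = tan(125°) = -1.43
Z_in = Z_0·(Z_L + jZ_0·tanβl)/(Z_0 + jZ_L·tanβl)
     = 48.8·(195 − j69.9)/(48.8 − j279)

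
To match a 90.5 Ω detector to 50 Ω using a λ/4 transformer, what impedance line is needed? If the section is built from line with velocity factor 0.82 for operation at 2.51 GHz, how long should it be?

Z_qwt ≈ 67.3 Ω; length ≈ 2.45 cm

Z_qwt = √(Z_0·R_L) = √(50 × 90.5) = √4525
λ = 0.82·c/f = 0.098 m, so l = λ/4 = 0.0245 m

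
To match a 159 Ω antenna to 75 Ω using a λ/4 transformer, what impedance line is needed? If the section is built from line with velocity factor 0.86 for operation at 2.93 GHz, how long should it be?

Z_qwt = √(Z_0·R_L) = √(75 × 159) = √11920
λ = 0.86·c/f = 0.0881 m, so l = λ/4 = 0.022 m

Z_qwt ≈ 109 Ω; length ≈ 2.2 cm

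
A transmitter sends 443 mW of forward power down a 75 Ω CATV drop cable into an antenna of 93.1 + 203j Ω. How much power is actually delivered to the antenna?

|Γ| = |(18.1 + j203)/(168.1 + j203)| = 0.773
|Γ|² = 0.598
P_refl = |Γ|²·P_inc = 265 mW, P_del = (1 − |Γ|²)·P_inc = 178 mW

P_delivered ≈ 178 mW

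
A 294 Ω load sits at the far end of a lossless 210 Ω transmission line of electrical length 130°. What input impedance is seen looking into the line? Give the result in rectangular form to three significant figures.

Z_in ≈ 188 + j63.5 Ω

tan(βl) = tan(130°) = -1.19
Z_in = Z_0·(Z_L + jZ_0·tanβl)/(Z_0 + jZ_L·tanβl)
     = 210·(294 − j250)/(210 − j350)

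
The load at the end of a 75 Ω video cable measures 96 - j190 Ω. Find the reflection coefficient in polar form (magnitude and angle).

Γ = (Z_L − Z_0)/(Z_L + Z_0) = (21 − j190)/(171 − j190)
|Γ| = 191/256 = 0.748

Γ ≈ 0.748 ∠ -35.7°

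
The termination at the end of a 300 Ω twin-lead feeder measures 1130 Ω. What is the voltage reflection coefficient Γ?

Γ = (Z_L − Z_0)/(Z_L + Z_0) = (1130 − 300)/(1130 + 300) = 830/1430

Γ = 0.58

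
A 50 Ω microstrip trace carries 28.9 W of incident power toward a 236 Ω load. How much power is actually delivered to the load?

Γ = (236 − 50)/(236 + 50) = 0.65
|Γ|² = 0.423
P_refl = |Γ|²·P_inc = 12.2 W, P_del = (1 − |Γ|²)·P_inc = 16.7 W

P_delivered ≈ 16.7 W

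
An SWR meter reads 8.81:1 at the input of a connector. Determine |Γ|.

|Γ| = (S − 1)/(S + 1) = (8.81 − 1)/(8.81 + 1) = 7.81/9.81

|Γ| ≈ 0.796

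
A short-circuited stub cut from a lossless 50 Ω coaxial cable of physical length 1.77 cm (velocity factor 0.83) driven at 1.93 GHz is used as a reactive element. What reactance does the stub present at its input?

λ = v/f = 0.83·c / 1.93 GHz = 0.129 m
βl = 2π·l/λ = 2π × 0.137 = 49.4°
tan(βl) = 1.17
For a short-circuited stub, Z_in = jZ_0·tan(βl)

X_in ≈ 58.3 Ω (inductive)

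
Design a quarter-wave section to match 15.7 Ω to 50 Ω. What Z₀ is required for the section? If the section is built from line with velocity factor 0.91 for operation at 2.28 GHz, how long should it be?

Z_qwt = √(Z_0·R_L) = √(50 × 15.7) = √785
λ = 0.91·c/f = 0.12 m, so l = λ/4 = 0.0299 m

Z_qwt ≈ 28 Ω; length ≈ 2.99 cm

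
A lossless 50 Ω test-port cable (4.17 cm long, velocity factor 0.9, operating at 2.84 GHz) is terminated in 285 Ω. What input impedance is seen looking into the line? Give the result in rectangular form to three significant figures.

λ = v/f = 0.9·c / 2.84 GHz = 0.0951 m
βl = 2π·l/λ = 2π × 0.439 = 158°
tan(βl) = tan(158°) = -0.406
Z_in = Z_0·(Z_L + jZ_0·tanβl)/(Z_0 + jZ_L·tanβl)
     = 50·(285 − j20.3)/(50 − j116)

Z_in ≈ 52.2 + j101 Ω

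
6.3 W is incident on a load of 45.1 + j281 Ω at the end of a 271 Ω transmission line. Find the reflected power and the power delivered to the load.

P_reflected ≈ 4.58 W; P_delivered ≈ 1.72 W

|Γ| = |(-225.9 + j281)/(316.1 + j281)| = 0.852
|Γ|² = 0.727
P_refl = |Γ|²·P_inc = 4.58 W, P_del = (1 − |Γ|²)·P_inc = 1.72 W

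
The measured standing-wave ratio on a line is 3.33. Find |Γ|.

|Γ| ≈ 0.538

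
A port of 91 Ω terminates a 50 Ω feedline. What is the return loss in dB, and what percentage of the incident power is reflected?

RL ≈ 10.7 dB; 8.46% of incident power reflected

Γ = (91 − 50)/(91 + 50) = 0.291
RL = −20·log₁₀(0.291) = 10.7 dB
P_refl/P_inc = |Γ|² = 0.0846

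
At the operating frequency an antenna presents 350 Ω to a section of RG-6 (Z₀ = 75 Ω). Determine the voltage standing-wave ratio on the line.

VSWR ≈ 4.67

For a purely resistive load, VSWR = R_L/Z_0 or Z_0/R_L (whichever > 1) = 350/75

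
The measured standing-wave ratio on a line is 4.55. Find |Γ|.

|Γ| = (S − 1)/(S + 1) = (4.55 − 1)/(4.55 + 1) = 3.55/5.55

|Γ| ≈ 0.64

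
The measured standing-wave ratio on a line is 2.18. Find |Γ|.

|Γ| ≈ 0.371

|Γ| = (S − 1)/(S + 1) = (2.18 − 1)/(2.18 + 1) = 1.18/3.18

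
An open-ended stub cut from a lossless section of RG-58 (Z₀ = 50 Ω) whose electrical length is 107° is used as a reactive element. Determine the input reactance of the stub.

X_in ≈ 15.3 Ω (inductive)

tan(βl) = -3.27
For an open-ended stub, Z_in = −jZ_0·cot(βl) = −jZ_0/tan(βl)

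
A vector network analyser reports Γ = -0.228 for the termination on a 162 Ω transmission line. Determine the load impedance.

Z_L = Z_0·(1 + Γ)/(1 − Γ) = 162·(0.772)/(1.23)

Z_L ≈ 102 Ω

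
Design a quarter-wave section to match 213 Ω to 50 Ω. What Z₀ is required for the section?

Z_qwt ≈ 103 Ω

Z_qwt = √(Z_0·R_L) = √(50 × 213) = √10650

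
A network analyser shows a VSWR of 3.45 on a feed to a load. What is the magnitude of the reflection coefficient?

|Γ| = (S − 1)/(S + 1) = (3.45 − 1)/(3.45 + 1) = 2.45/4.45

|Γ| ≈ 0.551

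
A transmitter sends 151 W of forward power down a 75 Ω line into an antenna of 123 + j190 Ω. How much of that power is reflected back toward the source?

|Γ| = |(48 + j190)/(198 + j190)| = 0.714
|Γ|² = 0.51
P_refl = |Γ|²·P_inc = 77 W, P_del = (1 − |Γ|²)·P_inc = 74 W

P_reflected ≈ 77 W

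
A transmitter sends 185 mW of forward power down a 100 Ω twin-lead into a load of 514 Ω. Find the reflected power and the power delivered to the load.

P_reflected ≈ 84.1 mW; P_delivered ≈ 101 mW

Γ = (514 − 100)/(514 + 100) = 0.674
|Γ|² = 0.455
P_refl = |Γ|²·P_inc = 84.1 mW, P_del = (1 − |Γ|²)·P_inc = 101 mW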